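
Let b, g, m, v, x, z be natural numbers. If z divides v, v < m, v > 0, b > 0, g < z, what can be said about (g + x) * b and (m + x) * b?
(g + x) * b < (m + x) * b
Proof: z divides v and v > 0, thus z ≤ v. v < m, so z < m. g < z, so g < m. Then g + x < m + x. Since b > 0, by multiplying by a positive, (g + x) * b < (m + x) * b.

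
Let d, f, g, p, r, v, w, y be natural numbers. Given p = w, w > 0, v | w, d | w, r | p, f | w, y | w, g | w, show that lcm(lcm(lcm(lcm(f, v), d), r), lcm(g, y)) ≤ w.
Since f | w and v | w, lcm(f, v) | w. Since d | w, lcm(lcm(f, v), d) | w. From p = w and r | p, r | w. Since lcm(lcm(f, v), d) | w, lcm(lcm(lcm(f, v), d), r) | w. Because g | w and y | w, lcm(g, y) | w. lcm(lcm(lcm(f, v), d), r) | w, so lcm(lcm(lcm(lcm(f, v), d), r), lcm(g, y)) | w. w > 0, so lcm(lcm(lcm(lcm(f, v), d), r), lcm(g, y)) ≤ w.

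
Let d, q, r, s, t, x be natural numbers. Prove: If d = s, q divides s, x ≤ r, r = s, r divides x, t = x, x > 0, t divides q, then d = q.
r divides x and x > 0, therefore r ≤ x. x ≤ r, so x = r. From t = x and t divides q, x divides q. x = r, so r divides q. Since r = s, s divides q. Because q divides s, s = q. d = s, so d = q.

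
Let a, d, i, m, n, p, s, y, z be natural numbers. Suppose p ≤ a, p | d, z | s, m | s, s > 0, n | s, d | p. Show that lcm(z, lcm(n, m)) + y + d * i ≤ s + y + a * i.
n | s and m | s, therefore lcm(n, m) | s. Since z | s, lcm(z, lcm(n, m)) | s. Since s > 0, lcm(z, lcm(n, m)) ≤ s. Then lcm(z, lcm(n, m)) + y ≤ s + y. Since p | d and d | p, p = d. p ≤ a, so d ≤ a. Then d * i ≤ a * i. lcm(z, lcm(n, m)) + y ≤ s + y, so lcm(z, lcm(n, m)) + y + d * i ≤ s + y + a * i.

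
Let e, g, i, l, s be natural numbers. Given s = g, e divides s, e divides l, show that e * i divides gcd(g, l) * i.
Since s = g and e divides s, e divides g. From e divides l, e divides gcd(g, l). Then e * i divides gcd(g, l) * i.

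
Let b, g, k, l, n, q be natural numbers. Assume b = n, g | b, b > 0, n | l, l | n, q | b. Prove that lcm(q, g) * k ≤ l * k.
n | l and l | n, hence n = l. b = n, so b = l. From q | b and g | b, lcm(q, g) | b. b > 0, so lcm(q, g) ≤ b. b = l, so lcm(q, g) ≤ l. Then lcm(q, g) * k ≤ l * k.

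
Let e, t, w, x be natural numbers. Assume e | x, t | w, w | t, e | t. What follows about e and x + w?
e | x + w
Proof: t | w and w | t, so t = w. Since e | t, e | w. From e | x, e | x + w.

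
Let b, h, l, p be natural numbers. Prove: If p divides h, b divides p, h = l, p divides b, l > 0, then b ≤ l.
p divides b and b divides p, therefore p = b. Because h = l and p divides h, p divides l. From l > 0, p ≤ l. Since p = b, b ≤ l.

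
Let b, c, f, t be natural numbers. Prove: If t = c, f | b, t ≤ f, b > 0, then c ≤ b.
f | b and b > 0, thus f ≤ b. t ≤ f, so t ≤ b. Since t = c, c ≤ b.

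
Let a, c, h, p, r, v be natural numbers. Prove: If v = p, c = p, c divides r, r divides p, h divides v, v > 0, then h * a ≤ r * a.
c = p and c divides r, hence p divides r. Since r divides p, p = r. v = p, so v = r. Because h divides v and v > 0, h ≤ v. Since v = r, h ≤ r. By multiplying by a non-negative, h * a ≤ r * a.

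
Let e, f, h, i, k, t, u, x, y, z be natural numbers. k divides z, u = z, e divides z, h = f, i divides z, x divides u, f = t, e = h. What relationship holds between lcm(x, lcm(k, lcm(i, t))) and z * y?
lcm(x, lcm(k, lcm(i, t))) divides z * y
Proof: u = z and x divides u, hence x divides z. Since e = h and e divides z, h divides z. Since h = f, f divides z. f = t, so t divides z. i divides z, so lcm(i, t) divides z. Since k divides z, lcm(k, lcm(i, t)) divides z. x divides z, so lcm(x, lcm(k, lcm(i, t))) divides z. Then lcm(x, lcm(k, lcm(i, t))) divides z * y.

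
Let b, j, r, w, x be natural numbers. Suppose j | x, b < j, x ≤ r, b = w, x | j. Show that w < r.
Because b = w and b < j, w < j. x | j and j | x, therefore x = j. Since x ≤ r, j ≤ r. w < j, so w < r.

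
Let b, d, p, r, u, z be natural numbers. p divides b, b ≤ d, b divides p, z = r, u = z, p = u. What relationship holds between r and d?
r ≤ d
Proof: From p = u and u = z, p = z. Since z = r, p = r. Because b divides p and p divides b, b = p. b ≤ d, so p ≤ d. p = r, so r ≤ d.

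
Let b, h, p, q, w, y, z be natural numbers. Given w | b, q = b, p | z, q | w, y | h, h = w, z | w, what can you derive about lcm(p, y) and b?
lcm(p, y) | b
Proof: q = b and q | w, so b | w. w | b, so w = b. From p | z and z | w, p | w. h = w and y | h, so y | w. Since p | w, lcm(p, y) | w. Since w = b, lcm(p, y) | b.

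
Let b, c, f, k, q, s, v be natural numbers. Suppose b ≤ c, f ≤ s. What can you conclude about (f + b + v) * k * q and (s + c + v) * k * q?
(f + b + v) * k * q ≤ (s + c + v) * k * q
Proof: b ≤ c, thus b + v ≤ c + v. Since f ≤ s, f + b + v ≤ s + c + v. Then (f + b + v) * k ≤ (s + c + v) * k. Then (f + b + v) * k * q ≤ (s + c + v) * k * q.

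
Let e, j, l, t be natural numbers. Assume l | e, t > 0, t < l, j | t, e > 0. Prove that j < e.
Since j | t and t > 0, j ≤ t. t < l, so j < l. l | e and e > 0, therefore l ≤ e. j < l, so j < e.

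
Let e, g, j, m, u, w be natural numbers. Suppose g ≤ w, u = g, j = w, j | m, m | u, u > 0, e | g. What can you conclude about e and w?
e | w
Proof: j = w and j | m, thus w | m. Since m | u, w | u. Since u > 0, w ≤ u. From u = g, w ≤ g. Since g ≤ w, g = w. Since e | g, e | w.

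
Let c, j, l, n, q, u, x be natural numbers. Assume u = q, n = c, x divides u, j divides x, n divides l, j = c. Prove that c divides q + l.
Since j = c and j divides x, c divides x. x divides u, so c divides u. Since u = q, c divides q. Since n = c and n divides l, c divides l. Since c divides q, c divides q + l.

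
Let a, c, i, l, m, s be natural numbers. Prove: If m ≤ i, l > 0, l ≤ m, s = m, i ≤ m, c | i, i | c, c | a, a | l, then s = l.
Since i ≤ m and m ≤ i, i = m. Since c | i and i | c, c = i. c | a and a | l, hence c | l. c = i, so i | l. Since l > 0, i ≤ l. Since i = m, m ≤ l. l ≤ m, so m = l. s = m, so s = l.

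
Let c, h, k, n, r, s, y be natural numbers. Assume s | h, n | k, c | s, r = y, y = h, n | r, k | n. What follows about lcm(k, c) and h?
lcm(k, c) | h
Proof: Because n | k and k | n, n = k. r = y and y = h, therefore r = h. n | r, so n | h. n = k, so k | h. From c | s and s | h, c | h. Since k | h, lcm(k, c) | h.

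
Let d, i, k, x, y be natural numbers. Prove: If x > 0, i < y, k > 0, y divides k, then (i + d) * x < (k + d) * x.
Since y divides k and k > 0, y ≤ k. i < y, so i < k. Then i + d < k + d. Using x > 0, by multiplying by a positive, (i + d) * x < (k + d) * x.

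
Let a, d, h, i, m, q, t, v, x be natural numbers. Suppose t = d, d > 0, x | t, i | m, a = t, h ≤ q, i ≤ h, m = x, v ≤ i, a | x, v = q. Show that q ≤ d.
Because i ≤ h and h ≤ q, i ≤ q. v = q and v ≤ i, hence q ≤ i. Because i ≤ q, i = q. Since a = t and a | x, t | x. x | t, so x = t. Since t = d, x = d. m = x and i | m, hence i | x. From x = d, i | d. d > 0, so i ≤ d. Since i = q, q ≤ d.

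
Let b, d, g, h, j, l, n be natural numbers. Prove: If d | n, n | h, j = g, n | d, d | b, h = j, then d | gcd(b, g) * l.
Because h = j and j = g, h = g. n | d and d | n, hence n = d. From n | h, d | h. Since h = g, d | g. Since d | b, d | gcd(b, g). Then d | gcd(b, g) * l.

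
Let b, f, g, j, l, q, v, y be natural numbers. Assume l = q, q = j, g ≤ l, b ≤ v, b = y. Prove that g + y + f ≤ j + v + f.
l = q and q = j, therefore l = j. Since g ≤ l, g ≤ j. b = y and b ≤ v, thus y ≤ v. Then y + f ≤ v + f. Since g ≤ j, g + y + f ≤ j + v + f.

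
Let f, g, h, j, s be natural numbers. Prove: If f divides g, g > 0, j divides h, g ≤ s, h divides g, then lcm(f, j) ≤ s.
Since j divides h and h divides g, j divides g. f divides g, so lcm(f, j) divides g. Since g > 0, lcm(f, j) ≤ g. g ≤ s, so lcm(f, j) ≤ s.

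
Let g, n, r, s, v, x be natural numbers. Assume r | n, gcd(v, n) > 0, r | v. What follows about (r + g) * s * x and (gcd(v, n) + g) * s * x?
(r + g) * s * x ≤ (gcd(v, n) + g) * s * x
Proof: From r | v and r | n, r | gcd(v, n). gcd(v, n) > 0, so r ≤ gcd(v, n). Then r + g ≤ gcd(v, n) + g. Then (r + g) * s ≤ (gcd(v, n) + g) * s. Then (r + g) * s * x ≤ (gcd(v, n) + g) * s * x.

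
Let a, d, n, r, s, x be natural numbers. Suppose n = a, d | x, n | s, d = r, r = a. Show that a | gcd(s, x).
Since n = a and n | s, a | s. d = r and r = a, thus d = a. Since d | x, a | x. a | s, so a | gcd(s, x).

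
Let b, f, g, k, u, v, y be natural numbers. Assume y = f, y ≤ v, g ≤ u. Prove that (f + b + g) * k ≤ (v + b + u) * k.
From y = f and y ≤ v, f ≤ v. Then f + b ≤ v + b. Since g ≤ u, f + b + g ≤ v + b + u. Then (f + b + g) * k ≤ (v + b + u) * k.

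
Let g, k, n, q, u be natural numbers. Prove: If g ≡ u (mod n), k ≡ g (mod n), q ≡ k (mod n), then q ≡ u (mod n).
Because q ≡ k (mod n) and k ≡ g (mod n), q ≡ g (mod n). Since g ≡ u (mod n), q ≡ u (mod n).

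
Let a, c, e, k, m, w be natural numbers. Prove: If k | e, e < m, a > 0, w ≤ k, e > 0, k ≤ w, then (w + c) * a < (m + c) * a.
From k ≤ w and w ≤ k, k = w. From k | e and e > 0, k ≤ e. Since k = w, w ≤ e. From e < m, w < m. Then w + c < m + c. Since a > 0, (w + c) * a < (m + c) * a.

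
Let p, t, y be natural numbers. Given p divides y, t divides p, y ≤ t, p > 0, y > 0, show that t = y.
Since t divides p and p > 0, t ≤ p. p divides y and y > 0, hence p ≤ y. Since t ≤ p, t ≤ y. Since y ≤ t, t = y.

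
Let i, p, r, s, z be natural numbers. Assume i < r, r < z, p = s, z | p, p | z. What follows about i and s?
i < s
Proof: Because z | p and p | z, z = p. Since p = s, z = s. Because i < r and r < z, i < z. z = s, so i < s.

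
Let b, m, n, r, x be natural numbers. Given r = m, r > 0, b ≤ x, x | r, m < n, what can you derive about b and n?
b < n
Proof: x | r and r > 0, so x ≤ r. b ≤ x, so b ≤ r. r = m, so b ≤ m. m < n, so b < n.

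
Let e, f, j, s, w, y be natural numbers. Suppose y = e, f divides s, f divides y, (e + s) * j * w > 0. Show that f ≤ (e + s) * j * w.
y = e and f divides y, so f divides e. f divides s, so f divides e + s. Then f divides (e + s) * j. Then f divides (e + s) * j * w. From (e + s) * j * w > 0, f ≤ (e + s) * j * w.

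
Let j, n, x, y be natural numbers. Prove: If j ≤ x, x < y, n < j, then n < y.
n < j and j ≤ x, thus n < x. Since x < y, n < y.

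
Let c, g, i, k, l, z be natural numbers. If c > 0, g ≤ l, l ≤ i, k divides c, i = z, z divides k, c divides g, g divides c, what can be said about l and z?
l = z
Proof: i = z and l ≤ i, therefore l ≤ z. z divides k and k divides c, so z divides c. Since c > 0, z ≤ c. g divides c and c divides g, thus g = c. From g ≤ l, c ≤ l. z ≤ c, so z ≤ l. Because l ≤ z, l = z.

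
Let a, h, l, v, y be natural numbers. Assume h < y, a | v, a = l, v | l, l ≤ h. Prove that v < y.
a = l and a | v, hence l | v. v | l, so l = v. Since l ≤ h and h < y, l < y. l = v, so v < y.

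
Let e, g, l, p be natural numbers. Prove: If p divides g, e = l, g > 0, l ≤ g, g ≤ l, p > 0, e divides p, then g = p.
Since l ≤ g and g ≤ l, l = g. e = l and e divides p, thus l divides p. p > 0, so l ≤ p. Since l = g, g ≤ p. From p divides g and g > 0, p ≤ g. Since g ≤ p, g = p.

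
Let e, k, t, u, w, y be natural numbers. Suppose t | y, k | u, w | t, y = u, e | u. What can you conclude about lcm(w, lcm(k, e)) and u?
lcm(w, lcm(k, e)) | u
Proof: Since w | t and t | y, w | y. y = u, so w | u. k | u and e | u, so lcm(k, e) | u. w | u, so lcm(w, lcm(k, e)) | u.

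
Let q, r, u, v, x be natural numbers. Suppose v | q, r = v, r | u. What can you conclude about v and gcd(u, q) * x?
v | gcd(u, q) * x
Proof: r = v and r | u, therefore v | u. v | q, so v | gcd(u, q). Then v | gcd(u, q) * x.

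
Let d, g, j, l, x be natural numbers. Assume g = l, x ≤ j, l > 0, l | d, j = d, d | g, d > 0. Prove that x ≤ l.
Since g = l and d | g, d | l. l > 0, so d ≤ l. l | d and d > 0, so l ≤ d. From d ≤ l, d = l. Since j = d, j = l. x ≤ j, so x ≤ l.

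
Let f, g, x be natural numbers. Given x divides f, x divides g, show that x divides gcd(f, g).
x divides f and x divides g. Because common divisors divide the gcd, x divides gcd(f, g).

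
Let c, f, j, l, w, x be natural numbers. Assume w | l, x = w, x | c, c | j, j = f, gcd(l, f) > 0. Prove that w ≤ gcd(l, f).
Because x = w and x | c, w | c. From j = f and c | j, c | f. Because w | c, w | f. w | l, so w | gcd(l, f). gcd(l, f) > 0, so w ≤ gcd(l, f).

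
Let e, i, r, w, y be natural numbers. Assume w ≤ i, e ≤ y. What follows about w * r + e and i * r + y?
w * r + e ≤ i * r + y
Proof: w ≤ i. By multiplying by a non-negative, w * r ≤ i * r. e ≤ y, so w * r + e ≤ i * r + y.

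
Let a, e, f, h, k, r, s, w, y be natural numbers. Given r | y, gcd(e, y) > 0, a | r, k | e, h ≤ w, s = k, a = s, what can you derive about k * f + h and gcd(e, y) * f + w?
k * f + h ≤ gcd(e, y) * f + w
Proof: From a = s and s = k, a = k. Since a | r, k | r. Since r | y, k | y. k | e, so k | gcd(e, y). Since gcd(e, y) > 0, k ≤ gcd(e, y). Then k * f ≤ gcd(e, y) * f. Since h ≤ w, k * f + h ≤ gcd(e, y) * f + w.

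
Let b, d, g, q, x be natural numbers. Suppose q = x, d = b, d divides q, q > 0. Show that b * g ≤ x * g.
Since d = b and d divides q, b divides q. Since q > 0, b ≤ q. q = x, so b ≤ x. By multiplying by a non-negative, b * g ≤ x * g.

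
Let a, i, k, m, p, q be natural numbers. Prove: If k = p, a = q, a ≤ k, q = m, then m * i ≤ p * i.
a = q and a ≤ k, hence q ≤ k. k = p, so q ≤ p. Since q = m, m ≤ p. Then m * i ≤ p * i.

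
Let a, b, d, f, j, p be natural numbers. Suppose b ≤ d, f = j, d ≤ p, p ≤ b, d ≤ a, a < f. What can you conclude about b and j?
b < j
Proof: d ≤ p and p ≤ b, therefore d ≤ b. b ≤ d, so d = b. From d ≤ a, b ≤ a. f = j and a < f, hence a < j. b ≤ a, so b < j.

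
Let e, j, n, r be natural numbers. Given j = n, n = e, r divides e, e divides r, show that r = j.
Because j = n and n = e, j = e. e divides r and r divides e, therefore e = r. j = e, so j = r. Then r = j.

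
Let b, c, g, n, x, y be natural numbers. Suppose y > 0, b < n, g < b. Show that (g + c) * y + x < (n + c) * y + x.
Because g < b and b < n, g < n. Then g + c < n + c. Since y > 0, by multiplying by a positive, (g + c) * y < (n + c) * y. Then (g + c) * y + x < (n + c) * y + x.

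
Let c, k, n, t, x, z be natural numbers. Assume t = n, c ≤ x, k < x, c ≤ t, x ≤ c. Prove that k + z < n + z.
Since c ≤ x and x ≤ c, c = x. Since c ≤ t, x ≤ t. Since k < x, k < t. t = n, so k < n. Then k + z < n + z.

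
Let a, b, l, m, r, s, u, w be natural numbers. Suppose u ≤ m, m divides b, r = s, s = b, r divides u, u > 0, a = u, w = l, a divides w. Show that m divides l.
Since r = s and s = b, r = b. Since r divides u, b divides u. From m divides b, m divides u. Because u > 0, m ≤ u. u ≤ m, so u = m. w = l and a divides w, therefore a divides l. Since a = u, u divides l. Because u = m, m divides l.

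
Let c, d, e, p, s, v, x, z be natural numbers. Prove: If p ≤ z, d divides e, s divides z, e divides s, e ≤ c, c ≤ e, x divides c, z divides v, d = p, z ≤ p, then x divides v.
Because c ≤ e and e ≤ c, c = e. x divides c, so x divides e. Since p ≤ z and z ≤ p, p = z. d = p, so d = z. Since d divides e, z divides e. Because e divides s and s divides z, e divides z. Since z divides e, z = e. Since z divides v, e divides v. Since x divides e, x divides v.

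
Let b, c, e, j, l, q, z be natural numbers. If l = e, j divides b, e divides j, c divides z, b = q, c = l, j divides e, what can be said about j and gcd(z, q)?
j divides gcd(z, q)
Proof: From e divides j and j divides e, e = j. l = e, so l = j. Since c = l and c divides z, l divides z. l = j, so j divides z. b = q and j divides b, so j divides q. Since j divides z, j divides gcd(z, q).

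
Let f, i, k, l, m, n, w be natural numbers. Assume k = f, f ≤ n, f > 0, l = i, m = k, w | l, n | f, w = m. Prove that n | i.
n | f and f > 0, hence n ≤ f. f ≤ n, so f = n. k = f, so k = n. From w = m and m = k, w = k. Since w | l, k | l. l = i, so k | i. Because k = n, n | i.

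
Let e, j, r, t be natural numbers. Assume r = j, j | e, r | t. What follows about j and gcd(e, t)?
j | gcd(e, t)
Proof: r = j and r | t, so j | t. Since j | e, j | gcd(e, t).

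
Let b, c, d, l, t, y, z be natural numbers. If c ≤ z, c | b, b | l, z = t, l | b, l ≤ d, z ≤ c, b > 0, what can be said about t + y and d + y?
t + y ≤ d + y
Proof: Because c ≤ z and z ≤ c, c = z. z = t, so c = t. c | b, so t | b. Since b > 0, t ≤ b. Because l | b and b | l, l = b. l ≤ d, so b ≤ d. t ≤ b, so t ≤ d. Then t + y ≤ d + y.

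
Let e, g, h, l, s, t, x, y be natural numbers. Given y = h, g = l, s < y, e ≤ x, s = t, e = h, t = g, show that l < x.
Since s = t and t = g, s = g. s < y, so g < y. From y = h, g < h. g = l, so l < h. e = h and e ≤ x, therefore h ≤ x. Since l < h, l < x.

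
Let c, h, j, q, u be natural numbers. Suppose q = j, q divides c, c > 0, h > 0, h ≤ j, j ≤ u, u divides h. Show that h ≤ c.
u divides h and h > 0, so u ≤ h. j ≤ u, so j ≤ h. Since h ≤ j, j = h. Because q divides c and c > 0, q ≤ c. Since q = j, j ≤ c. Since j = h, h ≤ c.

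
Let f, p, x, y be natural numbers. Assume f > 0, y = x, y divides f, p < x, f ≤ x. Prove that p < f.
From y divides f and f > 0, y ≤ f. Since y = x, x ≤ f. Since f ≤ x, x = f. Since p < x, p < f.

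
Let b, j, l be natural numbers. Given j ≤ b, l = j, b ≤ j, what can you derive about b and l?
b = l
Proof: j ≤ b and b ≤ j, therefore j = b. Since l = j, l = b. Then b = l.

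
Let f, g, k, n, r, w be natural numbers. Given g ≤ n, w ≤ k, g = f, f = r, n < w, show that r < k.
Because g = f and f = r, g = r. g ≤ n, so r ≤ n. n < w, so r < w. Because w ≤ k, r < k.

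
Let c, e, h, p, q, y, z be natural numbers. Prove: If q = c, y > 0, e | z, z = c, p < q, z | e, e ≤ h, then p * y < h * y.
q = c and p < q, thus p < c. From e | z and z | e, e = z. Because z = c, e = c. Since e ≤ h, c ≤ h. Since p < c, p < h. y > 0, so p * y < h * y.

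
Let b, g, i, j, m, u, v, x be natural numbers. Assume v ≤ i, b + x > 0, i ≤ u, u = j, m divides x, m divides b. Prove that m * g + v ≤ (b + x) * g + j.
From m divides b and m divides x, m divides b + x. Because b + x > 0, m ≤ b + x. By multiplying by a non-negative, m * g ≤ (b + x) * g. u = j and i ≤ u, thus i ≤ j. Since v ≤ i, v ≤ j. Since m * g ≤ (b + x) * g, m * g + v ≤ (b + x) * g + j.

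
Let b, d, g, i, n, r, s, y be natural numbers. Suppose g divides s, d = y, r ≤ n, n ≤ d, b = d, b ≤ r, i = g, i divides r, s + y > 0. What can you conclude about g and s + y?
g ≤ s + y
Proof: r ≤ n and n ≤ d, hence r ≤ d. b = d and b ≤ r, so d ≤ r. r ≤ d, so r = d. i = g and i divides r, therefore g divides r. r = d, so g divides d. d = y, so g divides y. From g divides s, g divides s + y. Since s + y > 0, g ≤ s + y.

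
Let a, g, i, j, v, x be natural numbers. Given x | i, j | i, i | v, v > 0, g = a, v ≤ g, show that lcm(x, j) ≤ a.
Because x | i and j | i, lcm(x, j) | i. i | v, so lcm(x, j) | v. v > 0, so lcm(x, j) ≤ v. From g = a and v ≤ g, v ≤ a. From lcm(x, j) ≤ v, lcm(x, j) ≤ a.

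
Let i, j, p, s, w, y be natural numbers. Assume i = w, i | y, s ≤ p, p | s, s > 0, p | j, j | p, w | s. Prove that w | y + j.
Because i = w and i | y, w | y. Because p | s and s > 0, p ≤ s. Since s ≤ p, s = p. Since p | j and j | p, p = j. s = p, so s = j. Since w | s, w | j. w | y, so w | y + j.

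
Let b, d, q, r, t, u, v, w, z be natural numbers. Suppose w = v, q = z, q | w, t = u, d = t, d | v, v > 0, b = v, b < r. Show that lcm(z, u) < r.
Because q = z and q | w, z | w. Since w = v, z | v. d = t and d | v, thus t | v. Since t = u, u | v. z | v, so lcm(z, u) | v. v > 0, so lcm(z, u) ≤ v. Since b = v and b < r, v < r. From lcm(z, u) ≤ v, lcm(z, u) < r.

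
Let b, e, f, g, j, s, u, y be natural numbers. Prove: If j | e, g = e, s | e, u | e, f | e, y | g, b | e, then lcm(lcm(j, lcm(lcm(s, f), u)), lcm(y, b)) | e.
s | e and f | e, therefore lcm(s, f) | e. Since u | e, lcm(lcm(s, f), u) | e. Since j | e, lcm(j, lcm(lcm(s, f), u)) | e. Since g = e and y | g, y | e. Since b | e, lcm(y, b) | e. From lcm(j, lcm(lcm(s, f), u)) | e, lcm(lcm(j, lcm(lcm(s, f), u)), lcm(y, b)) | e.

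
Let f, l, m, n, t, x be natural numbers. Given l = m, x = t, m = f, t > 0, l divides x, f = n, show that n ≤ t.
m = f and f = n, hence m = n. x = t and l divides x, therefore l divides t. Since l = m, m divides t. t > 0, so m ≤ t. m = n, so n ≤ t.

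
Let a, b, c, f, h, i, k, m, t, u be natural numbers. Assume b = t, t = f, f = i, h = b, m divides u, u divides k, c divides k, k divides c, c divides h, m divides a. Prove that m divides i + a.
Because b = t and t = f, b = f. From f = i, b = i. m divides u and u divides k, thus m divides k. c divides k and k divides c, thus c = k. Since c divides h, k divides h. Since m divides k, m divides h. Since h = b, m divides b. Since b = i, m divides i. Since m divides a, m divides i + a.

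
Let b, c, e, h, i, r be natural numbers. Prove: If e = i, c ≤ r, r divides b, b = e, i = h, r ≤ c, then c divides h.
e = i and i = h, therefore e = h. Because r ≤ c and c ≤ r, r = c. Because r divides b, c divides b. Since b = e, c divides e. e = h, so c divides h.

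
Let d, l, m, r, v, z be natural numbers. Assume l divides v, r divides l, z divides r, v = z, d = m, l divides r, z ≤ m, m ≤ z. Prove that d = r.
m ≤ z and z ≤ m, therefore m = z. Because d = m, d = z. Since l divides r and r divides l, l = r. v = z and l divides v, thus l divides z. l = r, so r divides z. Because z divides r, z = r. d = z, so d = r.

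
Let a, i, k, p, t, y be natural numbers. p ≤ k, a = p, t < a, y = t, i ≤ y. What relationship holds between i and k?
i < k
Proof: From y = t and i ≤ y, i ≤ t. a = p and t < a, thus t < p. Since i ≤ t, i < p. Because p ≤ k, i < k.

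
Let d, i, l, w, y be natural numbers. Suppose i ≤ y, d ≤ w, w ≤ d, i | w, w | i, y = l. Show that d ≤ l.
From i | w and w | i, i = w. Because w ≤ d and d ≤ w, w = d. Since i = w, i = d. From y = l and i ≤ y, i ≤ l. Since i = d, d ≤ l.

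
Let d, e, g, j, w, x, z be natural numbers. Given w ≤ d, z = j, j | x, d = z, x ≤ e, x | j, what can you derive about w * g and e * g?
w * g ≤ e * g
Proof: d = z and z = j, so d = j. w ≤ d, so w ≤ j. From x | j and j | x, x = j. x ≤ e, so j ≤ e. Since w ≤ j, w ≤ e. Then w * g ≤ e * g.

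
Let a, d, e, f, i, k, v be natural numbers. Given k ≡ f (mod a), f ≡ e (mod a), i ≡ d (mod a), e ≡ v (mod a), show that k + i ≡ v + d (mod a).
k ≡ f (mod a) and f ≡ e (mod a), thus k ≡ e (mod a). e ≡ v (mod a), so k ≡ v (mod a). Combining with i ≡ d (mod a), by adding congruences, k + i ≡ v + d (mod a).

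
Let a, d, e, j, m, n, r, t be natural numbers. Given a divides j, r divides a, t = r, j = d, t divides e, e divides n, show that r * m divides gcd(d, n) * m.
Because r divides a and a divides j, r divides j. j = d, so r divides d. t = r and t divides e, so r divides e. Since e divides n, r divides n. r divides d, so r divides gcd(d, n). Then r * m divides gcd(d, n) * m.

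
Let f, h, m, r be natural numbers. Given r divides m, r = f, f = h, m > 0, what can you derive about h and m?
h ≤ m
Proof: r = f and f = h, hence r = h. Because r divides m, h divides m. Because m > 0, h ≤ m.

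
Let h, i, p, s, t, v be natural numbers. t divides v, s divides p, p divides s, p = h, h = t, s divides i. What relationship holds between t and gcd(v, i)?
t divides gcd(v, i)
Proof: Since s divides p and p divides s, s = p. Since p = h, s = h. h = t, so s = t. s divides i, so t divides i. Since t divides v, t divides gcd(v, i).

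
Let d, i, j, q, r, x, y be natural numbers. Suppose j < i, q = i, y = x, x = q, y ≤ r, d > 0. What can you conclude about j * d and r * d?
j * d < r * d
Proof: Because y = x and x = q, y = q. Since y ≤ r, q ≤ r. Since q = i, i ≤ r. Since j < i, j < r. Because d > 0, j * d < r * d.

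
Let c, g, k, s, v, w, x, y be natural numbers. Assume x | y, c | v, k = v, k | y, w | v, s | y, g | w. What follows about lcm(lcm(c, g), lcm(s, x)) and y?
lcm(lcm(c, g), lcm(s, x)) | y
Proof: Because g | w and w | v, g | v. Since c | v, lcm(c, g) | v. From k = v and k | y, v | y. lcm(c, g) | v, so lcm(c, g) | y. s | y and x | y, so lcm(s, x) | y. lcm(c, g) | y, so lcm(lcm(c, g), lcm(s, x)) | y.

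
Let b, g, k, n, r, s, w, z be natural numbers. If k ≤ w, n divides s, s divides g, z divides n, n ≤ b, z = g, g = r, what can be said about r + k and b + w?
r + k ≤ b + w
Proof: n divides s and s divides g, thus n divides g. Since z = g and z divides n, g divides n. n divides g, so n = g. Since g = r, n = r. Because n ≤ b, r ≤ b. Since k ≤ w, r + k ≤ b + w.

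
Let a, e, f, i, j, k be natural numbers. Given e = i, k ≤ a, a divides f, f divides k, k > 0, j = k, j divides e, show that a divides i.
a divides f and f divides k, thus a divides k. Since k > 0, a ≤ k. k ≤ a, so k = a. j = k and j divides e, hence k divides e. k = a, so a divides e. Since e = i, a divides i.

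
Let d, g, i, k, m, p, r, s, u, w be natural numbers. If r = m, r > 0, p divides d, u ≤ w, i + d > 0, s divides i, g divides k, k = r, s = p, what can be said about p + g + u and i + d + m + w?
p + g + u ≤ i + d + m + w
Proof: s = p and s divides i, hence p divides i. Since p divides d, p divides i + d. Since i + d > 0, p ≤ i + d. k = r and g divides k, hence g divides r. Because r > 0, g ≤ r. r = m, so g ≤ m. u ≤ w, so g + u ≤ m + w. Since p ≤ i + d, p + g + u ≤ i + d + m + w.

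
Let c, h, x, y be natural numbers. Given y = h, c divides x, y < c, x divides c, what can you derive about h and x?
h < x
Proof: c divides x and x divides c, therefore c = x. y < c, so y < x. Since y = h, h < x.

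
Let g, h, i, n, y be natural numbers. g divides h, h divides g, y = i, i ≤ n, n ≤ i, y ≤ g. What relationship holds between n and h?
n ≤ h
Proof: g divides h and h divides g, hence g = h. From i ≤ n and n ≤ i, i = n. y = i, so y = n. y ≤ g, so n ≤ g. Since g = h, n ≤ h.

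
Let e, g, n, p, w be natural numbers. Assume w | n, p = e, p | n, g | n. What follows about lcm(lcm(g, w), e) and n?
lcm(lcm(g, w), e) | n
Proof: From g | n and w | n, lcm(g, w) | n. p = e and p | n, hence e | n. Since lcm(g, w) | n, lcm(lcm(g, w), e) | n.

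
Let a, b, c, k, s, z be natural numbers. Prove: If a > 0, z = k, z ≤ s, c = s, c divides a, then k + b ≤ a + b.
c divides a and a > 0, hence c ≤ a. From c = s, s ≤ a. Since z ≤ s, z ≤ a. Since z = k, k ≤ a. Then k + b ≤ a + b.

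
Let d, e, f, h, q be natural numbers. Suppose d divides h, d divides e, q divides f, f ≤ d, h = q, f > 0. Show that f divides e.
Since h = q and d divides h, d divides q. q divides f, so d divides f. Because f > 0, d ≤ f. Because f ≤ d, d = f. d divides e, so f divides e.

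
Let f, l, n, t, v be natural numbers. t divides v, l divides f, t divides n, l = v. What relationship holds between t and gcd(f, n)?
t divides gcd(f, n)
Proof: l = v and l divides f, therefore v divides f. t divides v, so t divides f. Since t divides n, t divides gcd(f, n).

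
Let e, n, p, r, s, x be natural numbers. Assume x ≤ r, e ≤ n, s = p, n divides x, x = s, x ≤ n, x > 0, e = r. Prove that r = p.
From n divides x and x > 0, n ≤ x. x ≤ n, so n = x. e = r and e ≤ n, thus r ≤ n. n = x, so r ≤ x. Since x ≤ r, r = x. x = s, so r = s. s = p, so r = p.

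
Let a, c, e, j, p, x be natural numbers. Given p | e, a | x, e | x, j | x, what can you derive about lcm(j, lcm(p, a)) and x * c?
lcm(j, lcm(p, a)) | x * c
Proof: p | e and e | x, so p | x. a | x, so lcm(p, a) | x. Since j | x, lcm(j, lcm(p, a)) | x. Then lcm(j, lcm(p, a)) | x * c.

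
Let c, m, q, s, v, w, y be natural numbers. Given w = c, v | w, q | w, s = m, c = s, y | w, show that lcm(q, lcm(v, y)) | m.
w = c and c = s, thus w = s. s = m, so w = m. v | w and y | w, hence lcm(v, y) | w. Since q | w, lcm(q, lcm(v, y)) | w. w = m, so lcm(q, lcm(v, y)) | m.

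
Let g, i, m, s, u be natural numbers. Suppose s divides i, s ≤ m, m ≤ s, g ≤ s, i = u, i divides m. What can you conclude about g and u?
g ≤ u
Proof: Because m ≤ s and s ≤ m, m = s. Since i divides m, i divides s. Since s divides i, s = i. Since i = u, s = u. Because g ≤ s, g ≤ u.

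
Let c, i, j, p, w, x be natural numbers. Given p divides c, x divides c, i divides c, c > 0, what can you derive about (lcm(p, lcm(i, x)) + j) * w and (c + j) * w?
(lcm(p, lcm(i, x)) + j) * w ≤ (c + j) * w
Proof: i divides c and x divides c, therefore lcm(i, x) divides c. p divides c, so lcm(p, lcm(i, x)) divides c. c > 0, so lcm(p, lcm(i, x)) ≤ c. Then lcm(p, lcm(i, x)) + j ≤ c + j. By multiplying by a non-negative, (lcm(p, lcm(i, x)) + j) * w ≤ (c + j) * w.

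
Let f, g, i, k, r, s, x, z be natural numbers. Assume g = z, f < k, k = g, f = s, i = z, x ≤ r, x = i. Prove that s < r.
k = g and g = z, hence k = z. Since f < k, f < z. Because x = i and i = z, x = z. Since x ≤ r, z ≤ r. Since f < z, f < r. Since f = s, s < r.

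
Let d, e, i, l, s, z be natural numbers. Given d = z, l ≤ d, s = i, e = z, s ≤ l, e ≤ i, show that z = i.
Since e = z and e ≤ i, z ≤ i. s = i and s ≤ l, thus i ≤ l. d = z and l ≤ d, hence l ≤ z. i ≤ l, so i ≤ z. z ≤ i, so z = i.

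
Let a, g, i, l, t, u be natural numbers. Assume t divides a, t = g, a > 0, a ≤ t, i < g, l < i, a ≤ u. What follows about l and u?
l < u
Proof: l < i and i < g, thus l < g. t divides a and a > 0, therefore t ≤ a. a ≤ t, so a = t. Since t = g, a = g. a ≤ u, so g ≤ u. l < g, so l < u.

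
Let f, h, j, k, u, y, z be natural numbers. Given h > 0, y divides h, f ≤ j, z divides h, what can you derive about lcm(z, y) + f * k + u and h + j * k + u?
lcm(z, y) + f * k + u ≤ h + j * k + u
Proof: z divides h and y divides h, thus lcm(z, y) divides h. h > 0, so lcm(z, y) ≤ h. f ≤ j. By multiplying by a non-negative, f * k ≤ j * k. Then f * k + u ≤ j * k + u. Since lcm(z, y) ≤ h, lcm(z, y) + f * k + u ≤ h + j * k + u.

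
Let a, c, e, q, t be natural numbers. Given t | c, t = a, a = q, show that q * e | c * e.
t = a and a = q, hence t = q. t | c, so q | c. Then q * e | c * e.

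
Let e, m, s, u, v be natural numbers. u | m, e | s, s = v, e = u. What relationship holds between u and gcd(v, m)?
u | gcd(v, m)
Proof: e = u and e | s, so u | s. s = v, so u | v. Since u | m, u | gcd(v, m).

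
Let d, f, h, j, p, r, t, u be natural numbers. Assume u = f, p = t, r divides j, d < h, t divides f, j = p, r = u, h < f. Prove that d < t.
From r = u and u = f, r = f. j = p and r divides j, so r divides p. Since p = t, r divides t. r = f, so f divides t. Since t divides f, f = t. Because d < h and h < f, d < f. From f = t, d < t.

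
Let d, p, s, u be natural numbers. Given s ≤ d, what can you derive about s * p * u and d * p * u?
s * p * u ≤ d * p * u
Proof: From s ≤ d, s * p ≤ d * p. Then s * p * u ≤ d * p * u.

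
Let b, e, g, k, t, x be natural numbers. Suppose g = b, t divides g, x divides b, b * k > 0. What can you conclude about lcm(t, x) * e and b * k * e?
lcm(t, x) * e ≤ b * k * e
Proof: g = b and t divides g, thus t divides b. Since x divides b, lcm(t, x) divides b. Then lcm(t, x) divides b * k. b * k > 0, so lcm(t, x) ≤ b * k. By multiplying by a non-negative, lcm(t, x) * e ≤ b * k * e.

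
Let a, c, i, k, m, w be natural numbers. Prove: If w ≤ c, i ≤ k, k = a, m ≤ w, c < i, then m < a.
From m ≤ w and w ≤ c, m ≤ c. c < i and i ≤ k, therefore c < k. k = a, so c < a. From m ≤ c, m < a.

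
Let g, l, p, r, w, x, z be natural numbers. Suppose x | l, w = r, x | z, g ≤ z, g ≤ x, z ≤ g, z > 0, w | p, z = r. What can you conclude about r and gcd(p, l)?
r | gcd(p, l)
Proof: w = r and w | p, hence r | p. x | z and z > 0, therefore x ≤ z. From g ≤ z and z ≤ g, g = z. From g ≤ x, z ≤ x. x ≤ z, so x = z. z = r, so x = r. x | l, so r | l. Since r | p, r | gcd(p, l).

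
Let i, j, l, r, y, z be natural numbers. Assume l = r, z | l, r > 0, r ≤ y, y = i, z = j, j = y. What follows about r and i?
r = i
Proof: z = j and z | l, hence j | l. j = y, so y | l. l = r, so y | r. Because r > 0, y ≤ r. Because r ≤ y, r = y. y = i, so r = i.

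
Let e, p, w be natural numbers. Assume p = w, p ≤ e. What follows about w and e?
w ≤ e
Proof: p = w and p ≤ e. By substitution, w ≤ e.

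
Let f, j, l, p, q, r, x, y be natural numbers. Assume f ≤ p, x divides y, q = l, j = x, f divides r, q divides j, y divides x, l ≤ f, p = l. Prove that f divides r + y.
p = l and f ≤ p, so f ≤ l. From l ≤ f, l = f. q = l, so q = f. x divides y and y divides x, so x = y. j = x and q divides j, hence q divides x. x = y, so q divides y. q = f, so f divides y. Since f divides r, f divides r + y.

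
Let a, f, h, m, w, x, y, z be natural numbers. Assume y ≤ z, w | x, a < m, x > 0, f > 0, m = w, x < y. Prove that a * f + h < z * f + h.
m = w and a < m, so a < w. w | x and x > 0, therefore w ≤ x. x < y and y ≤ z, thus x < z. w ≤ x, so w < z. Because a < w, a < z. f > 0, so a * f < z * f. Then a * f + h < z * f + h.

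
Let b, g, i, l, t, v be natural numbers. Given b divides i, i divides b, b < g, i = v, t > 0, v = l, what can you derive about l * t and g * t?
l * t < g * t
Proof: b divides i and i divides b, hence b = i. Because i = v and v = l, i = l. b = i, so b = l. b < g, so l < g. Since t > 0, by multiplying by a positive, l * t < g * t.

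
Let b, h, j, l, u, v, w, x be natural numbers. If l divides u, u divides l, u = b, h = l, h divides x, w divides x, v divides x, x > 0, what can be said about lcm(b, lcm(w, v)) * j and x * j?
lcm(b, lcm(w, v)) * j ≤ x * j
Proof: Because l divides u and u divides l, l = u. Since u = b, l = b. Since h = l and h divides x, l divides x. l = b, so b divides x. w divides x and v divides x, therefore lcm(w, v) divides x. b divides x, so lcm(b, lcm(w, v)) divides x. x > 0, so lcm(b, lcm(w, v)) ≤ x. By multiplying by a non-negative, lcm(b, lcm(w, v)) * j ≤ x * j.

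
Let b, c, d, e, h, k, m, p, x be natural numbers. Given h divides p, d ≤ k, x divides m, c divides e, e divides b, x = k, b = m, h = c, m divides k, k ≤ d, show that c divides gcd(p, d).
h = c and h divides p, hence c divides p. From k ≤ d and d ≤ k, k = d. From x = k and x divides m, k divides m. From m divides k, m = k. b = m, so b = k. Since c divides e and e divides b, c divides b. b = k, so c divides k. k = d, so c divides d. Since c divides p, c divides gcd(p, d).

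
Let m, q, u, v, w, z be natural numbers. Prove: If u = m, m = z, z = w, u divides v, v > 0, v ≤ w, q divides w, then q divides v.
m = z and z = w, therefore m = w. u = m, so u = w. Because u divides v, w divides v. v > 0, so w ≤ v. Since v ≤ w, w = v. Since q divides w, q divides v.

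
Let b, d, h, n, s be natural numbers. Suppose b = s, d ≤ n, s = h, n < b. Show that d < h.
b = s and s = h, so b = h. Since n < b, n < h. From d ≤ n, d < h.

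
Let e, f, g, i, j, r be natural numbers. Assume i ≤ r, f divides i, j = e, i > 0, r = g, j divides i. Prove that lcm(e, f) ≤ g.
Since j = e and j divides i, e divides i. Because f divides i, lcm(e, f) divides i. Since i > 0, lcm(e, f) ≤ i. r = g and i ≤ r, thus i ≤ g. Because lcm(e, f) ≤ i, lcm(e, f) ≤ g.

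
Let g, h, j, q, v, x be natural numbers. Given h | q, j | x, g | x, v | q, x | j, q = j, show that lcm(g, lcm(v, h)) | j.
x | j and j | x, therefore x = j. g | x, so g | j. From v | q and h | q, lcm(v, h) | q. From q = j, lcm(v, h) | j. Since g | j, lcm(g, lcm(v, h)) | j.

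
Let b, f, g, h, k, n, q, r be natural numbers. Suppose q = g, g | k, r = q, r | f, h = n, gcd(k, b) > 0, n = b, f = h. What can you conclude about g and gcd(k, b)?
g ≤ gcd(k, b)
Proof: Because h = n and n = b, h = b. Because r = q and r | f, q | f. f = h, so q | h. Since q = g, g | h. Since h = b, g | b. Since g | k, g | gcd(k, b). Since gcd(k, b) > 0, g ≤ gcd(k, b).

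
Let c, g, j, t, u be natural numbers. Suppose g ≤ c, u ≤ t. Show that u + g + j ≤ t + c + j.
g ≤ c, therefore g + j ≤ c + j. Since u ≤ t, u + g + j ≤ t + c + j.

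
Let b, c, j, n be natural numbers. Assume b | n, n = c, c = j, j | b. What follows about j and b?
j = b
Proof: n = c and c = j, thus n = j. Since b | n, b | j. j | b, so j = b.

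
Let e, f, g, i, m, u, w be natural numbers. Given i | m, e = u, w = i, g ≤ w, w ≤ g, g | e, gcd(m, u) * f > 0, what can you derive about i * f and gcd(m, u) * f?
i * f ≤ gcd(m, u) * f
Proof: g ≤ w and w ≤ g, so g = w. g | e, so w | e. Since w = i, i | e. Since e = u, i | u. Since i | m, i | gcd(m, u). Then i * f | gcd(m, u) * f. gcd(m, u) * f > 0, so i * f ≤ gcd(m, u) * f.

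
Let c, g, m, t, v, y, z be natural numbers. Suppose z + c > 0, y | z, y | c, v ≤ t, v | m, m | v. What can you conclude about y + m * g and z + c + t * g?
y + m * g ≤ z + c + t * g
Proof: Since y | z and y | c, y | z + c. z + c > 0, so y ≤ z + c. v | m and m | v, therefore v = m. Since v ≤ t, m ≤ t. Then m * g ≤ t * g. Since y ≤ z + c, y + m * g ≤ z + c + t * g.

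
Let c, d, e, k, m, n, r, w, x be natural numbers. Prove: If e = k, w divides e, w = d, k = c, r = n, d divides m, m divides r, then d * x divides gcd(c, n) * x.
e = k and k = c, therefore e = c. w = d and w divides e, thus d divides e. e = c, so d divides c. d divides m and m divides r, therefore d divides r. r = n, so d divides n. Since d divides c, d divides gcd(c, n). Then d * x divides gcd(c, n) * x.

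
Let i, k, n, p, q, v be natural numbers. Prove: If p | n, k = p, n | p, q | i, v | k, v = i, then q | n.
p | n and n | p, hence p = n. From k = p, k = n. v = i and v | k, hence i | k. Since q | i, q | k. Since k = n, q | n.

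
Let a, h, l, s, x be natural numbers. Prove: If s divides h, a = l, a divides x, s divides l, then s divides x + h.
a = l and a divides x, so l divides x. s divides l, so s divides x. Since s divides h, s divides x + h.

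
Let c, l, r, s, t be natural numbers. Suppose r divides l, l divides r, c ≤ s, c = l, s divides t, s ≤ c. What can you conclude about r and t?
r divides t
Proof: From l divides r and r divides l, l = r. s ≤ c and c ≤ s, therefore s = c. c = l, so s = l. s divides t, so l divides t. l = r, so r divides t.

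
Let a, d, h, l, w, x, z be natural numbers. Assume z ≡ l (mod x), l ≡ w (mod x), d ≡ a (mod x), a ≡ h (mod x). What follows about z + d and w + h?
z + d ≡ w + h (mod x)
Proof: z ≡ l (mod x) and l ≡ w (mod x), thus z ≡ w (mod x). Because d ≡ a (mod x) and a ≡ h (mod x), d ≡ h (mod x). Since z ≡ w (mod x), by adding congruences, z + d ≡ w + h (mod x).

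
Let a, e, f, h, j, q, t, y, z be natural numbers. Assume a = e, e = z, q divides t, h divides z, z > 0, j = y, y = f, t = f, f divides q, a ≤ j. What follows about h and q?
h ≤ q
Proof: Because h divides z and z > 0, h ≤ z. Since a = e and e = z, a = z. Because t = f and q divides t, q divides f. f divides q, so f = q. y = f, so y = q. From j = y and a ≤ j, a ≤ y. From y = q, a ≤ q. From a = z, z ≤ q. h ≤ z, so h ≤ q.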